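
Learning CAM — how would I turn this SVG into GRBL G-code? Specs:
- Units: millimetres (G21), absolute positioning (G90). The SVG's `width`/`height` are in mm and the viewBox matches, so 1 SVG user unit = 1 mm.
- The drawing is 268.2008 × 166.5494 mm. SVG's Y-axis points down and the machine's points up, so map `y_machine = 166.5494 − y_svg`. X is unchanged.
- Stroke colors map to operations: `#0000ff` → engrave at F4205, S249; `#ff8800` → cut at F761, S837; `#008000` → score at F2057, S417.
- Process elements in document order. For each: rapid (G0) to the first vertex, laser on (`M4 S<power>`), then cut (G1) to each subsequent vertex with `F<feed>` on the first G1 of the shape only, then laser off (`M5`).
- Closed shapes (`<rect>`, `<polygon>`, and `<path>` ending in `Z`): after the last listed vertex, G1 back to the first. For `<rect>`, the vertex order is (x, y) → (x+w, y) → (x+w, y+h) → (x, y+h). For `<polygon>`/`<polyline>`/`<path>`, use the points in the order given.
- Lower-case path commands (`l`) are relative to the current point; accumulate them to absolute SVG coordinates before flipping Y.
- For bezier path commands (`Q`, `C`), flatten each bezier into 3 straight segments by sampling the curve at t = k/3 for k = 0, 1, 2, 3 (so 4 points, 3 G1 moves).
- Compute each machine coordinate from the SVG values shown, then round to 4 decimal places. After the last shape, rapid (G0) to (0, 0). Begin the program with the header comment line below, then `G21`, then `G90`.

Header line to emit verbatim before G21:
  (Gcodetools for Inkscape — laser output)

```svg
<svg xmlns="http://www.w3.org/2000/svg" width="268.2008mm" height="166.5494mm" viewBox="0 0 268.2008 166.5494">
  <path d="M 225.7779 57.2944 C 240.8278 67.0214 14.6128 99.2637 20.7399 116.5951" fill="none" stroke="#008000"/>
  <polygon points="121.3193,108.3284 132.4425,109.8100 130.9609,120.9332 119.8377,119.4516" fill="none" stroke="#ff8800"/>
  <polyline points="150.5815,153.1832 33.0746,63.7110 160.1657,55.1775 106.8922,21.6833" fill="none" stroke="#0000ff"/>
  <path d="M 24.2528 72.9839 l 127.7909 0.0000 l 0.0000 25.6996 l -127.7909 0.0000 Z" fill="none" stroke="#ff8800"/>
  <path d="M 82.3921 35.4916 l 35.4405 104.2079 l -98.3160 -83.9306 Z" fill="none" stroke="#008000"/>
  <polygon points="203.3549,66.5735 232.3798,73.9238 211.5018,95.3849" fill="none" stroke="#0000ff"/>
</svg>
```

(Gcodetools for Inkscape — laser output)
G21
G90
G0 X225.7779 Y109.2550
M4 S417
G1 X177.9472 Y93.4091 F2057
G1 X74.5192 Y70.8698
G1 X20.7399 Y49.9543
M5
G0 X121.3193 Y58.2210
M4 S837
G1 X132.4425 Y56.7394 F761
G1 X130.9609 Y45.6162
G1 X119.8377 Y47.0978
G1 X121.3193 Y58.2210
M5
G0 X150.5815 Y13.3662
M4 S249
G1 X33.0746 Y102.8384 F4205
G1 X160.1657 Y111.3719
G1 X106.8922 Y144.8661
M5
G0 X24.2528 Y93.5655
M4 S837
G1 X152.0437 Y93.5655 F761
G1 X152.0437 Y67.8659
G1 X24.2528 Y67.8659
G1 X24.2528 Y93.5655
M5
G0 X82.3921 Y131.0578
M4 S417
G1 X117.8326 Y26.8499 F2057
G1 X19.5166 Y110.7805
G1 X82.3921 Y131.0578
M5
G0 X203.3549 Y99.9759
M4 S249
G1 X232.3798 Y92.6256 F4205
G1 X211.5018 Y71.1645
G1 X203.3549 Y99.9759
M5
G0 X0.0000 Y0.0000

Since the viewBox matches the mm dimensions, user units are millimetres directly. The only transform is the Y-flip y_m = 166.5494 − y_svg.

Shape 1 is a cubic bezier drawn with `<path>`. Its stroke #008000 means score at S417, F2057. After flipping Y the toolpath is (225.7779,109.2550) → (177.9472,93.4091) → (74.5192,70.8698) → (20.7399,49.9543).

Shape 2 is a regular polygon drawn with `<polygon>`. Its stroke #ff8800 means cut at S837, F761. After flipping Y the toolpath is (121.3193,58.2210) → (132.4425,56.7394) → (130.9609,45.6162) → (119.8377,47.0978) → (121.3193,58.2210), returning to the start.

Shape 3 is a open polyline drawn with `<polyline>`. Its stroke #0000ff means engrave at S249, F4205. After flipping Y the toolpath is (150.5815,13.3662) → (33.0746,102.8384) → (160.1657,111.3719) → (106.8922,144.8661).

Shape 4 is a rectangle drawn with `<path>`. Its stroke #ff8800 means cut at S837, F761. After flipping Y the toolpath is (24.2528,93.5655) → (152.0437,93.5655) → (152.0437,67.8659) → (24.2528,67.8659) → (24.2528,93.5655), returning to the start.

Shape 5 is a closed polygon drawn with `<path>`. Its stroke #008000 means score at S417, F2057. After flipping Y the toolpath is (82.3921,131.0578) → (117.8326,26.8499) → (19.5166,110.7805) → (82.3921,131.0578), returning to the start.

Shape 6 is a regular polygon drawn with `<polygon>`. Its stroke #0000ff means engrave at S249, F4205. After flipping Y the toolpath is (203.3549,99.9759) → (232.3798,92.6256) → (211.5018,71.1645) → (203.3549,99.9759), returning to the start.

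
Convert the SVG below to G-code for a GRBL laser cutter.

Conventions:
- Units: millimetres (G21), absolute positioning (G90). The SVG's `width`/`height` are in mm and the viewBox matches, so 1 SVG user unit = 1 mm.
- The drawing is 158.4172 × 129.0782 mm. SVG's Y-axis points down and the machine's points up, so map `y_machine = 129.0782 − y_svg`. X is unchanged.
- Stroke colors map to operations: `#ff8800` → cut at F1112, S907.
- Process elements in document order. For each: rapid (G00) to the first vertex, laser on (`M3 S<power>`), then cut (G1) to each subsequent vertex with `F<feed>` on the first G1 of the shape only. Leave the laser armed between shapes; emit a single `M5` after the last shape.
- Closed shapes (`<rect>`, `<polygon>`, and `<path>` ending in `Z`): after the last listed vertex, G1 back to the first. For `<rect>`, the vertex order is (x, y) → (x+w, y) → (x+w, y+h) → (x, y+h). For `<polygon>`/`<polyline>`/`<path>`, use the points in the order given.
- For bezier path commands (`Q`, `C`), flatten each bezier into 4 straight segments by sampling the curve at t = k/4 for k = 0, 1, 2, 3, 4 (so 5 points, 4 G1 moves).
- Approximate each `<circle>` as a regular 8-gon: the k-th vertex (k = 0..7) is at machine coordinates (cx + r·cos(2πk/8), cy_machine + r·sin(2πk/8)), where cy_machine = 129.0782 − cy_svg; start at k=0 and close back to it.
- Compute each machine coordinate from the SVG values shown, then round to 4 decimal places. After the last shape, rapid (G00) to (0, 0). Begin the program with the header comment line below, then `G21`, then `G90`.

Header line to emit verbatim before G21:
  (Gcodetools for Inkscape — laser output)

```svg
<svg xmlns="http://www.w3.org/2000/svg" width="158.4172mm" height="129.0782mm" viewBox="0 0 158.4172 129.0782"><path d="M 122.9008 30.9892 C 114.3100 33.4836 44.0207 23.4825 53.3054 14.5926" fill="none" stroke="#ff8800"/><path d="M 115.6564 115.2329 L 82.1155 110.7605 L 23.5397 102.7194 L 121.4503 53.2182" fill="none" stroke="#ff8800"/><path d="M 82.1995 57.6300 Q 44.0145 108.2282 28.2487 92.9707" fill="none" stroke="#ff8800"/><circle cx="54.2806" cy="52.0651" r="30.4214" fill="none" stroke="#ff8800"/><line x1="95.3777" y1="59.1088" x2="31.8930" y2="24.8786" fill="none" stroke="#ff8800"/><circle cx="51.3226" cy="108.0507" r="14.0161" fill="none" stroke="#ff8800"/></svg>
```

(Gcodetools for Inkscape — laser output)
G21
G90
G00 X122.9008 Y98.0890
M3 S907
G1 X107.0966 Y98.3485 F1112
G1 X81.3998 Y102.0182
G1 X59.0546 Y107.8224
G1 X53.3054 Y114.4856
G00 X115.6564 Y13.8453
M3 S907
G1 X82.1155 Y18.3177 F1112
G1 X23.5397 Y26.3588
G1 X121.4503 Y75.8600
G00 X82.1995 Y71.4482
M3 S907
G1 X64.5082 Y50.2651 F1112
G1 X49.6193 Y37.3139
G1 X37.5328 Y32.5947
G1 X28.2487 Y36.1075
G00 X84.7020 Y77.0131
M3 S907
G1 X75.7918 Y98.5243 F1112
G1 X54.2806 Y107.4345
G1 X32.7694 Y98.5243
G1 X23.8592 Y77.0131
G1 X32.7694 Y55.5019
G1 X54.2806 Y46.5917
G1 X75.7918 Y55.5019
G1 X84.7020 Y77.0131
G00 X95.3777 Y69.9694
M3 S907
G1 X31.8930 Y104.1996 F1112
G00 X65.3387 Y21.0275
M3 S907
G1 X61.2335 Y30.9384 F1112
G1 X51.3226 Y35.0436
G1 X41.4117 Y30.9384
G1 X37.3065 Y21.0275
G1 X41.4117 Y11.1166
G1 X51.3226 Y7.0114
G1 X61.2335 Y11.1166
G1 X65.3387 Y21.0275
M5
G00 X0.0000 Y0.0000

1 u = 1 mm; y_m = 129.0782 − y.

[1] `<path>` cubic bezier, #ff8800→cut S907 F1112: (122.9008,98.0890) → (107.0966,98.3485) → (81.3998,102.0182) → (59.0546,107.8224) → (53.3054,114.4856)

[2] `<path>` open polyline, #ff8800→cut S907 F1112: (115.6564,13.8453) → (82.1155,18.3177) → (23.5397,26.3588) → (121.4503,75.8600)

[3] `<path>` quadratic bezier, #ff8800→cut S907 F1112: (82.1995,71.4482) → (64.5082,50.2651) → (49.6193,37.3139) → (37.5328,32.5947) → (28.2487,36.1075)

[4] `<circle>` circle, #ff8800→cut S907 F1112: (84.7020,77.0131) → (75.7918,98.5243) → (54.2806,107.4345) → (32.7694,98.5243) → (23.8592,77.0131) → (32.7694,55.5019) → (54.2806,46.5917) → (75.7918,55.5019) → (84.7020,77.0131) (closed)

[5] `<line>` line segment, #ff8800→cut S907 F1112: (95.3777,69.9694) → (31.8930,104.1996)

[6] `<circle>` circle, #ff8800→cut S907 F1112: (65.3387,21.0275) → (61.2335,30.9384) → (51.3226,35.0436) → (41.4117,30.9384) → (37.3065,21.0275) → (41.4117,11.1166) → (51.3226,7.0114) → (61.2335,11.1166) → (65.3387,21.0275) (closed)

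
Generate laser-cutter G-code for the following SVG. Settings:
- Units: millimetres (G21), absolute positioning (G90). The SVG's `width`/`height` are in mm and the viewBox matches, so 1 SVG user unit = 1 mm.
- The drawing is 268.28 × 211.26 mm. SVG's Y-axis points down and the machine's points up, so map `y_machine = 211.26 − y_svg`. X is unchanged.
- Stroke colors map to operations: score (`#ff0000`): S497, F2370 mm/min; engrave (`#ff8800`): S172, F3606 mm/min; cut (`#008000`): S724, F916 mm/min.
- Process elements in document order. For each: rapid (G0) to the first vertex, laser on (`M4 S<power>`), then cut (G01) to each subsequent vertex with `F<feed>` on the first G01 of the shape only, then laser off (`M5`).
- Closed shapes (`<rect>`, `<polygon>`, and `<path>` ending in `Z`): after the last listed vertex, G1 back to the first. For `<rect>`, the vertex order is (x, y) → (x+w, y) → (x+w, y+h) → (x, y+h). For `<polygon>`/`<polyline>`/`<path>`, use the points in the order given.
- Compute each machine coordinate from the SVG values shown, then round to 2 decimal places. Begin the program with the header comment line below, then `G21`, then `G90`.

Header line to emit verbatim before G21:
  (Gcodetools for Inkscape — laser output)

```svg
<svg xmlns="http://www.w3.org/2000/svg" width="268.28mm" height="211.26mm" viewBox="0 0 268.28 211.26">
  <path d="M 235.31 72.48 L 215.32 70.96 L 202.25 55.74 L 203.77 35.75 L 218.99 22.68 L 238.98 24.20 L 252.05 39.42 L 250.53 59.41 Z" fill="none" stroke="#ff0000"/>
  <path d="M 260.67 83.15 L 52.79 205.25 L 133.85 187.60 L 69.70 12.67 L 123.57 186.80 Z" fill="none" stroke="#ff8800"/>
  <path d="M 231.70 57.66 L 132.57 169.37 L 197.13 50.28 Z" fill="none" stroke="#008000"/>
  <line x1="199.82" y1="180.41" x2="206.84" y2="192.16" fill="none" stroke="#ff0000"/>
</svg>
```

(Gcodetools for Inkscape — laser output)
G21
G90
G0 X235.31 Y138.78
M4 S497
G01 X215.32 Y140.30 F2370
G01 X202.25 Y155.52
G01 X203.77 Y175.51
G01 X218.99 Y188.58
G01 X238.98 Y187.06
G01 X252.05 Y171.84
G01 X250.53 Y151.85
G01 X235.31 Y138.78
M5
G0 X260.67 Y128.11
M4 S172
G01 X52.79 Y6.01 F3606
G01 X133.85 Y23.66
G01 X69.70 Y198.59
G01 X123.57 Y24.46
G01 X260.67 Y128.11
M5
G0 X231.70 Y153.60
M4 S724
G01 X132.57 Y41.89 F916
G01 X197.13 Y160.98
G01 X231.70 Y153.60
M5
G0 X199.82 Y30.85
M4 S497
G01 X206.84 Y19.10 F2370
M5

1 u = 1 mm; y_m = 211.26 − y.

[1] `<path>` regular polygon, #ff0000→score S497 F2370: (235.31,138.78) → (215.32,140.30) → (202.25,155.52) → (203.77,175.51) → (218.99,188.58) → (238.98,187.06) → (252.05,171.84) → (250.53,151.85) → (235.31,138.78) (closed)

[2] `<path>` closed polygon, #ff8800→engrave S172 F3606: (260.67,128.11) → (52.79,6.01) → (133.85,23.66) → (69.70,198.59) → (123.57,24.46) → (260.67,128.11) (closed)

[3] `<path>` closed polygon, #008000→cut S724 F916: (231.70,153.60) → (132.57,41.89) → (197.13,160.98) → (231.70,153.60) (closed)

[4] `<line>` line segment, #ff0000→score S497 F2370: (199.82,30.85) → (206.84,19.10)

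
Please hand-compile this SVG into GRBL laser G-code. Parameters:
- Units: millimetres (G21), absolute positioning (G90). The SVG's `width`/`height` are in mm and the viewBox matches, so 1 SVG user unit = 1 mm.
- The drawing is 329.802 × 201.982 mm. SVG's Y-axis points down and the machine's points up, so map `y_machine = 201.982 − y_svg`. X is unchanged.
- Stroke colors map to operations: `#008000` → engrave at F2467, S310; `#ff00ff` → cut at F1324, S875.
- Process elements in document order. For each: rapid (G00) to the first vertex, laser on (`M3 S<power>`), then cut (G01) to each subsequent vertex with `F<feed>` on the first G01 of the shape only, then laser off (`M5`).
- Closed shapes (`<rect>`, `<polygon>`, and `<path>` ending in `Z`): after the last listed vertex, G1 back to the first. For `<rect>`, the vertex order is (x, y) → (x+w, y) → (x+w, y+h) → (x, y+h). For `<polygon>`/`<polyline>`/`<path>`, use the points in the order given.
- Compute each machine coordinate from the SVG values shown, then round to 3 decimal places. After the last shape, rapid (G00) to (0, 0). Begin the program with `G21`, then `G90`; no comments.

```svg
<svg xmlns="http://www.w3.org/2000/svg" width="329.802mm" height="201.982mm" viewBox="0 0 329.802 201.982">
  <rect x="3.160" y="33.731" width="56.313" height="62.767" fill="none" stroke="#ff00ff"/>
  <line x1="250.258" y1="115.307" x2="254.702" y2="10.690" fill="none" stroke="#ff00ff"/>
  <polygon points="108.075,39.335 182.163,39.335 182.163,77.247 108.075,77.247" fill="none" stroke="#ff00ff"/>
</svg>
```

viewBox `0 0 329.802 201.982` with mm width/height → 1 unit = 1 mm. Flip: y_m = 201.982 − y_svg.

**Shape 1** — `<rect>` rectangle, stroke `#ff00ff` → cut (S875, F1324). Machine vertices: (3.160,168.251) → (59.473,168.251) → (59.473,105.484) → (3.160,105.484) → (3.160,168.251). Closed: final G1 returns to the first vertex.

**Shape 2** — `<line>` line segment, stroke `#ff00ff` → cut (S875, F1324). Machine vertices: (250.258,86.675) → (254.702,191.292). Open path.

**Shape 3** — `<polygon>` rectangle, stroke `#ff00ff` → cut (S875, F1324). Machine vertices: (108.075,162.647) → (182.163,162.647) → (182.163,124.735) → (108.075,124.735) → (108.075,162.647). Closed: final G1 returns to the first vertex.

G21
G90
G00 X3.160 Y168.251
M3 S875
G01 X59.473 Y168.251 F1324
G01 X59.473 Y105.484
G01 X3.160 Y105.484
G01 X3.160 Y168.251
M5
G00 X250.258 Y86.675
M3 S875
G01 X254.702 Y191.292 F1324
M5
G00 X108.075 Y162.647
M3 S875
G01 X182.163 Y162.647 F1324
G01 X182.163 Y124.735
G01 X108.075 Y124.735
G01 X108.075 Y162.647
M5
G00 X0.000 Y0.000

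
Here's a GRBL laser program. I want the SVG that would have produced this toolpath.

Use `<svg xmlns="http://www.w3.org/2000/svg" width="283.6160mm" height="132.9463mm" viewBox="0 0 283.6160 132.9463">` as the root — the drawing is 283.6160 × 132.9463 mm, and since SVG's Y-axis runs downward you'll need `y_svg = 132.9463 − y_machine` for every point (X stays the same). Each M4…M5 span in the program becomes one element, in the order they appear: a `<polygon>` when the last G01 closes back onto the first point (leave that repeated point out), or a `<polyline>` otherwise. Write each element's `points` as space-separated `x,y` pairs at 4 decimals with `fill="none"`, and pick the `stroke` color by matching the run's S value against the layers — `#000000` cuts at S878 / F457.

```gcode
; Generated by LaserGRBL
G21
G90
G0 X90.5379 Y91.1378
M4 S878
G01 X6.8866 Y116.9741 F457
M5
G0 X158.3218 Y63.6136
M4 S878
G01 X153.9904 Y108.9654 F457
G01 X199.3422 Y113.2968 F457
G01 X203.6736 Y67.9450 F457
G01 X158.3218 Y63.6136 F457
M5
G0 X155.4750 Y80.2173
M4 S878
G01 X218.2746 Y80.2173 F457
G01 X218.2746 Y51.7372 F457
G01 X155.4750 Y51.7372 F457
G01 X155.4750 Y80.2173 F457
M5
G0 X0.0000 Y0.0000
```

<svg xmlns="http://www.w3.org/2000/svg" width="283.6160mm" height="132.9463mm" viewBox="0 0 283.6160 132.9463">
  <polyline points="90.5379,41.8085 6.8866,15.9722" fill="none" stroke="#000000"/>
  <polygon points="158.3218,69.3327 153.9904,23.9809 199.3422,19.6495 203.6736,65.0013" fill="none" stroke="#000000"/>
  <polygon points="155.4750,52.7290 218.2746,52.7290 218.2746,81.2091 155.4750,81.2091" fill="none" stroke="#000000"/>
</svg>

Each laser-on run becomes one SVG element. Flip Y back into SVG space with y_svg = 132.9463 − y_machine. Every run uses S878, so all elements get stroke `#000000` (cut).

Run 1: The run is open, so emit a `<polyline>` with points (Y-flipped): 90.5379,41.8085 6.8866,15.9722.

Run 2: The run returns to its start, so emit a `<polygon>` with points (Y-flipped): 158.3218,69.3327 153.9904,23.9809 199.3422,19.6495 203.6736,65.0013.

Run 3: The run returns to its start, so emit a `<polygon>` with points (Y-flipped): 155.4750,52.7290 218.2746,52.7290 218.2746,81.2091 155.4750,81.2091.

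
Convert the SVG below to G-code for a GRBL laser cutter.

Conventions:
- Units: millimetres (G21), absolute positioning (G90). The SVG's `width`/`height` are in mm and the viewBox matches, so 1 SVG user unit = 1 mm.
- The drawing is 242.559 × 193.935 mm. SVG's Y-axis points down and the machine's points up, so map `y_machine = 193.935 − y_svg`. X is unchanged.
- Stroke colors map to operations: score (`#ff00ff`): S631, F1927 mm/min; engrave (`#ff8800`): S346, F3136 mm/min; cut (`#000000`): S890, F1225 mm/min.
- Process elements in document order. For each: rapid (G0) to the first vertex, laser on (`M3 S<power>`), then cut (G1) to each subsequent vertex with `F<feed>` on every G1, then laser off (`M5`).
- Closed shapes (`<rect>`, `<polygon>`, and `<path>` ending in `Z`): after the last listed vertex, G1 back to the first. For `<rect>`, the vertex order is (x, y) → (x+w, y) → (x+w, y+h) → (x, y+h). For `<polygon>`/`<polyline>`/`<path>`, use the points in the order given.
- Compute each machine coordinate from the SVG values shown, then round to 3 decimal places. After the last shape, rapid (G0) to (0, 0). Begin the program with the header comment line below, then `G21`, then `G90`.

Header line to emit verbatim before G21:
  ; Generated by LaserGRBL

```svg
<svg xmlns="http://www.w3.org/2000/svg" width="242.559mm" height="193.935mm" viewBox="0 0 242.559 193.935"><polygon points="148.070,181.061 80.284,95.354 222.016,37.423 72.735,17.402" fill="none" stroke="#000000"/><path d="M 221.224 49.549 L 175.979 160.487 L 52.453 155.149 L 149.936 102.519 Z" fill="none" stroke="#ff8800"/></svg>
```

; Generated by LaserGRBL
G21
G90
G0 X148.070 Y12.874
M3 S890
G1 X80.284 Y98.581 F1225
G1 X222.016 Y156.512 F1225
G1 X72.735 Y176.533 F1225
G1 X148.070 Y12.874 F1225
M5
G0 X221.224 Y144.386
M3 S346
G1 X175.979 Y33.448 F3136
G1 X52.453 Y38.786 F3136
G1 X149.936 Y91.416 F3136
G1 X221.224 Y144.386 F3136
M5
G0 X0.000 Y0.000

viewBox `0 0 242.559 193.935` with mm width/height → 1 unit = 1 mm. Flip: y_m = 193.935 − y_svg.

**Shape 1** — `<polygon>` closed polygon, stroke `#000000` → cut (S890, F1225). Machine vertices: (148.070,12.874) → (80.284,98.581) → (222.016,156.512) → (72.735,176.533) → (148.070,12.874). Closed: final G1 returns to the first vertex.

**Shape 2** — `<path>` closed polygon, stroke `#ff8800` → engrave (S346, F3136). Machine vertices: (221.224,144.386) → (175.979,33.448) → (52.453,38.786) → (149.936,91.416) → (221.224,144.386). Closed: final G1 returns to the first vertex.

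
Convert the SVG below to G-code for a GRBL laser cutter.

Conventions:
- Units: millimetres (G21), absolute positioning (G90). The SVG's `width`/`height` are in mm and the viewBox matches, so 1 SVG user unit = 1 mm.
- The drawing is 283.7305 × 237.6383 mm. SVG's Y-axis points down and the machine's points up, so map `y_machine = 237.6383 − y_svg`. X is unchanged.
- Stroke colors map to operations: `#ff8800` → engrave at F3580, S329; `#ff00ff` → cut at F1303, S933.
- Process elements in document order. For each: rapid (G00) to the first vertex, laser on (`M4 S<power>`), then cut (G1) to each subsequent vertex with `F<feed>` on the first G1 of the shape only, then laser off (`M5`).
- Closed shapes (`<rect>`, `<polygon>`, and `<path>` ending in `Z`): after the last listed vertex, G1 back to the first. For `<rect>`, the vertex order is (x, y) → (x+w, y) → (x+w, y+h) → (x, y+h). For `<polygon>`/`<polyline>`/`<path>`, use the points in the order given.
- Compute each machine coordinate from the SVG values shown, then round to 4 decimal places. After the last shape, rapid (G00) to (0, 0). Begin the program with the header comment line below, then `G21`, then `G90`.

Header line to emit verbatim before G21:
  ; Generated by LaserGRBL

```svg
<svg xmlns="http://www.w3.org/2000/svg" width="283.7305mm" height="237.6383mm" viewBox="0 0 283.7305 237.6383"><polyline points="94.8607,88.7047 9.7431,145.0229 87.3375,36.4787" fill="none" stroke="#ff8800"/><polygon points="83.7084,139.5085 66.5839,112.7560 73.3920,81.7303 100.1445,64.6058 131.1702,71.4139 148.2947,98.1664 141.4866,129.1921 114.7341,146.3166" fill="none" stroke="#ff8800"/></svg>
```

Since the viewBox matches the mm dimensions, user units are millimetres directly. The only transform is the Y-flip y_m = 237.6383 − y_svg.

Shape 1 is a open polyline drawn with `<polyline>`. Its stroke #ff8800 means engrave at S329, F3580. After flipping Y the toolpath is (94.8607,148.9336) → (9.7431,92.6154) → (87.3375,201.1596).

Shape 2 is a regular polygon drawn with `<polygon>`. Its stroke #ff8800 means engrave at S329, F3580. After flipping Y the toolpath is (83.7084,98.1298) → (66.5839,124.8823) → (73.3920,155.9080) → (100.1445,173.0325) → (131.1702,166.2244) → (148.2947,139.4719) → (141.4866,108.4462) → (114.7341,91.3217) → (83.7084,98.1298), returning to the start.

; Generated by LaserGRBL
G21
G90
G00 X94.8607 Y148.9336
M4 S329
G1 X9.7431 Y92.6154 F3580
G1 X87.3375 Y201.1596
M5
G00 X83.7084 Y98.1298
M4 S329
G1 X66.5839 Y124.8823 F3580
G1 X73.3920 Y155.9080
G1 X100.1445 Y173.0325
G1 X131.1702 Y166.2244
G1 X148.2947 Y139.4719
G1 X141.4866 Y108.4462
G1 X114.7341 Y91.3217
G1 X83.7084 Y98.1298
M5
G00 X0.0000 Y0.0000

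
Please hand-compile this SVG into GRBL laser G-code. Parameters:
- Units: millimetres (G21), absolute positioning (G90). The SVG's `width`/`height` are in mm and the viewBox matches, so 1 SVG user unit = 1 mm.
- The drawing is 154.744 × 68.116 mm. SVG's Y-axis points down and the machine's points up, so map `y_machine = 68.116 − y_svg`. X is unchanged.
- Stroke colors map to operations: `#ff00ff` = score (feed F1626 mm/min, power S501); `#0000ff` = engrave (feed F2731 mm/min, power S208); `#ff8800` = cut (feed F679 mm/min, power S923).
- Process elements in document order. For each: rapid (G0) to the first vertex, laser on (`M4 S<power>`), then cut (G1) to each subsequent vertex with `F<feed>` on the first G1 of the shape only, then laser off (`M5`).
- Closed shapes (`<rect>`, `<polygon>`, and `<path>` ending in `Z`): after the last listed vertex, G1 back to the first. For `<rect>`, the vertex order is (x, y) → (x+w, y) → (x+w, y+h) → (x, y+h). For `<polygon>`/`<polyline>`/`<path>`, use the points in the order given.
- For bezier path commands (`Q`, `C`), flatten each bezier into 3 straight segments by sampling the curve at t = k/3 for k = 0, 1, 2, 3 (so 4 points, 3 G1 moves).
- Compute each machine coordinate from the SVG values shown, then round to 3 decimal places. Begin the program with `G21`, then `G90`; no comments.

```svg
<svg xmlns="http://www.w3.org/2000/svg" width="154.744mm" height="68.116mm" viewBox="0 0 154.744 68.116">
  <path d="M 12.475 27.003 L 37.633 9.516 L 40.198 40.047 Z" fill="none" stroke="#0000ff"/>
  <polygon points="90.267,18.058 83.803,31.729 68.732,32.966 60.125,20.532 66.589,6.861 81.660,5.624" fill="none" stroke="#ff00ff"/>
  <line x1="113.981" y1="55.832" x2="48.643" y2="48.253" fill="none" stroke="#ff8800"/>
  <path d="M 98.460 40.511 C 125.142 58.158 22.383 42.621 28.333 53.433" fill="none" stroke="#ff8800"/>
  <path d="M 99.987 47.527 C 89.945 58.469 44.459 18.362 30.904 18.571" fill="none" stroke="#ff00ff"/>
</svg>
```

G21
G90
G0 X12.475 Y41.113
M4 S208
G1 X37.633 Y58.600 F2731
G1 X40.198 Y28.069
G1 X12.475 Y41.113
M5
G0 X90.267 Y50.058
M4 S501
G1 X83.803 Y36.387 F1626
G1 X68.732 Y35.150
G1 X60.125 Y47.584
G1 X66.589 Y61.255
G1 X81.660 Y62.492
G1 X90.267 Y50.058
M5
G0 X113.981 Y12.284
M4 S923
G1 X48.643 Y19.863 F679
M5
G0 X98.460 Y27.605
M4 S923
G1 X90.815 Y18.814 F679
G1 X49.799 Y18.917
G1 X28.333 Y14.683
M5
G0 X99.987 Y20.589
M4 S501
G1 X80.626 Y23.279 F1626
G1 X52.607 Y39.699
G1 X30.904 Y49.545
M5

viewBox `0 0 154.744 68.116` with mm width/height → 1 unit = 1 mm. Flip: y_m = 68.116 − y_svg.

**Shape 1** — `<path>` regular polygon, stroke `#0000ff` → engrave (S208, F2731). Machine vertices: (12.475,41.113) → (37.633,58.600) → (40.198,28.069) → (12.475,41.113). Closed: final G1 returns to the first vertex.

**Shape 2** — `<polygon>` regular polygon, stroke `#ff00ff` → score (S501, F1626). Machine vertices: (90.267,50.058) → (83.803,36.387) → (68.732,35.150) → (60.125,47.584) → (66.589,61.255) → (81.660,62.492) → (90.267,50.058). Closed: final G1 returns to the first vertex.

**Shape 3** — `<line>` line segment, stroke `#ff8800` → cut (S923, F679). Machine vertices: (113.981,12.284) → (48.643,19.863). Open path.

**Shape 4** — `<path>` cubic bezier, stroke `#ff8800` → cut (S923, F679). Control points (SVG): P0=(98.460,40.511), P1=(125.142,58.158), P2=(22.383,42.621), P3=(28.333,53.433); sampled at t=k/3. Machine vertices: (98.460,27.605) → (90.815,18.814) → (49.799,18.917) → (28.333,14.683). Open path.

**Shape 5** — `<path>` cubic bezier, stroke `#ff00ff` → score (S501, F1626). Control points (SVG): P0=(99.987,47.527), P1=(89.945,58.469), P2=(44.459,18.362), P3=(30.904,18.571); sampled at t=k/3. Machine vertices: (99.987,20.589) → (80.626,23.279) → (52.607,39.699) → (30.904,49.545). Open path.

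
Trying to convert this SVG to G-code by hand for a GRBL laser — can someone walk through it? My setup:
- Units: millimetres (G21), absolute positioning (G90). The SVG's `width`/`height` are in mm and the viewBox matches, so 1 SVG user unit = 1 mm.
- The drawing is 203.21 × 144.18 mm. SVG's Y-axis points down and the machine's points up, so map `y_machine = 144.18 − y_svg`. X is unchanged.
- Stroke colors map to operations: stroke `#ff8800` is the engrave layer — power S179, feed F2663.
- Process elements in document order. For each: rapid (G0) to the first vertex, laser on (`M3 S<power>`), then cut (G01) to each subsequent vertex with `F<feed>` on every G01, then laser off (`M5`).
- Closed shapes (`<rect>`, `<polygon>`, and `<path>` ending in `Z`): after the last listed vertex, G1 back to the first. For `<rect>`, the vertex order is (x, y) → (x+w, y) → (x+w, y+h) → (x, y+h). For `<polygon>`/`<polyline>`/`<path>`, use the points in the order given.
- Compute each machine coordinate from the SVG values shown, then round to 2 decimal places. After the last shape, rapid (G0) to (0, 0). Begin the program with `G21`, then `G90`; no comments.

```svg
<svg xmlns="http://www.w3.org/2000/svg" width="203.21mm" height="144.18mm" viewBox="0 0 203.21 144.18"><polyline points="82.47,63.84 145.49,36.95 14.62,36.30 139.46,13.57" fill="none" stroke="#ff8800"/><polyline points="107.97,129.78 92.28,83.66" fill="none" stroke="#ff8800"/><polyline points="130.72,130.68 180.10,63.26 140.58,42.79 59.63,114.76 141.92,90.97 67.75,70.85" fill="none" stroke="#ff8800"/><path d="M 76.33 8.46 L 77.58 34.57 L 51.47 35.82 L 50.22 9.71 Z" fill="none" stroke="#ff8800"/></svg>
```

G21
G90
G0 X82.47 Y80.34
M3 S179
G01 X145.49 Y107.23 F2663
G01 X14.62 Y107.88 F2663
G01 X139.46 Y130.61 F2663
M5
G0 X107.97 Y14.40
M3 S179
G01 X92.28 Y60.52 F2663
M5
G0 X130.72 Y13.50
M3 S179
G01 X180.10 Y80.92 F2663
G01 X140.58 Y101.39 F2663
G01 X59.63 Y29.42 F2663
G01 X141.92 Y53.21 F2663
G01 X67.75 Y73.33 F2663
M5
G0 X76.33 Y135.72
M3 S179
G01 X77.58 Y109.61 F2663
G01 X51.47 Y108.36 F2663
G01 X50.22 Y134.47 F2663
G01 X76.33 Y135.72 F2663
M5
G0 X0.00 Y0.00

viewBox `0 0 203.21 144.18` with mm width/height → 1 unit = 1 mm. Flip: y_m = 144.18 − y_svg.

**Shape 1** — `<polyline>` open polyline, stroke `#ff8800` → engrave (S179, F2663). Machine vertices: (82.47,80.34) → (145.49,107.23) → (14.62,107.88) → (139.46,130.61). Open path.

**Shape 2** — `<polyline>` line segment, stroke `#ff8800` → engrave (S179, F2663). Machine vertices: (107.97,14.40) → (92.28,60.52). Open path.

**Shape 3** — `<polyline>` open polyline, stroke `#ff8800` → engrave (S179, F2663). Machine vertices: (130.72,13.50) → (180.10,80.92) → (140.58,101.39) → (59.63,29.42) → (141.92,53.21) → (67.75,73.33). Open path.

**Shape 4** — `<path>` regular polygon, stroke `#ff8800` → engrave (S179, F2663). Machine vertices: (76.33,135.72) → (77.58,109.61) → (51.47,108.36) → (50.22,134.47) → (76.33,135.72). Closed: final G1 returns to the first vertex.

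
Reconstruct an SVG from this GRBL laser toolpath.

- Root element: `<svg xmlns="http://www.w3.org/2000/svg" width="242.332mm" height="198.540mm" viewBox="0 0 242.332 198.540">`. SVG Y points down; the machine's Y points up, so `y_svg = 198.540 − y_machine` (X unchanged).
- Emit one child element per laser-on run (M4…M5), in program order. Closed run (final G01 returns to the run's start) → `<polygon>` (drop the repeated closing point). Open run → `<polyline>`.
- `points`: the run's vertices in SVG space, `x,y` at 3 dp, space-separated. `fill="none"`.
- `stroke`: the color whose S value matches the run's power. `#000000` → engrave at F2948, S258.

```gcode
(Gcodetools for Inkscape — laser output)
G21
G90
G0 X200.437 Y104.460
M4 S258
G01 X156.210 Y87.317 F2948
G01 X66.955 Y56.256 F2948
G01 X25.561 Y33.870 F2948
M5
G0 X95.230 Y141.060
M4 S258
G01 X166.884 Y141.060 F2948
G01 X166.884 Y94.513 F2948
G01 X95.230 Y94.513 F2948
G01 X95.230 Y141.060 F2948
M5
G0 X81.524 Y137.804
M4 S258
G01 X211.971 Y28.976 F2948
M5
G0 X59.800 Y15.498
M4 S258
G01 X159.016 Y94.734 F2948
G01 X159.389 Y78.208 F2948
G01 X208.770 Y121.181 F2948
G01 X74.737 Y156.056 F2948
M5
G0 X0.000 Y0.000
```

y_svg = 198.540 − y_m. Every run uses S258, so all elements get stroke `#000000` (engrave).

[1] open run; points: 200.437,94.080 156.210,111.223 66.955,142.284 25.561,164.670

[2] closed run; points: 95.230,57.480 166.884,57.480 166.884,104.027 95.230,104.027

[3] open run; points: 81.524,60.736 211.971,169.564

[4] open run; points: 59.800,183.042 159.016,103.806 159.389,120.332 208.770,77.359 74.737,42.484

<svg xmlns="http://www.w3.org/2000/svg" width="242.332mm" height="198.540mm" viewBox="0 0 242.332 198.540">
  <polyline points="200.437,94.080 156.210,111.223 66.955,142.284 25.561,164.670" fill="none" stroke="#000000"/>
  <polygon points="95.230,57.480 166.884,57.480 166.884,104.027 95.230,104.027" fill="none" stroke="#000000"/>
  <polyline points="81.524,60.736 211.971,169.564" fill="none" stroke="#000000"/>
  <polyline points="59.800,183.042 159.016,103.806 159.389,120.332 208.770,77.359 74.737,42.484" fill="none" stroke="#000000"/>
</svg>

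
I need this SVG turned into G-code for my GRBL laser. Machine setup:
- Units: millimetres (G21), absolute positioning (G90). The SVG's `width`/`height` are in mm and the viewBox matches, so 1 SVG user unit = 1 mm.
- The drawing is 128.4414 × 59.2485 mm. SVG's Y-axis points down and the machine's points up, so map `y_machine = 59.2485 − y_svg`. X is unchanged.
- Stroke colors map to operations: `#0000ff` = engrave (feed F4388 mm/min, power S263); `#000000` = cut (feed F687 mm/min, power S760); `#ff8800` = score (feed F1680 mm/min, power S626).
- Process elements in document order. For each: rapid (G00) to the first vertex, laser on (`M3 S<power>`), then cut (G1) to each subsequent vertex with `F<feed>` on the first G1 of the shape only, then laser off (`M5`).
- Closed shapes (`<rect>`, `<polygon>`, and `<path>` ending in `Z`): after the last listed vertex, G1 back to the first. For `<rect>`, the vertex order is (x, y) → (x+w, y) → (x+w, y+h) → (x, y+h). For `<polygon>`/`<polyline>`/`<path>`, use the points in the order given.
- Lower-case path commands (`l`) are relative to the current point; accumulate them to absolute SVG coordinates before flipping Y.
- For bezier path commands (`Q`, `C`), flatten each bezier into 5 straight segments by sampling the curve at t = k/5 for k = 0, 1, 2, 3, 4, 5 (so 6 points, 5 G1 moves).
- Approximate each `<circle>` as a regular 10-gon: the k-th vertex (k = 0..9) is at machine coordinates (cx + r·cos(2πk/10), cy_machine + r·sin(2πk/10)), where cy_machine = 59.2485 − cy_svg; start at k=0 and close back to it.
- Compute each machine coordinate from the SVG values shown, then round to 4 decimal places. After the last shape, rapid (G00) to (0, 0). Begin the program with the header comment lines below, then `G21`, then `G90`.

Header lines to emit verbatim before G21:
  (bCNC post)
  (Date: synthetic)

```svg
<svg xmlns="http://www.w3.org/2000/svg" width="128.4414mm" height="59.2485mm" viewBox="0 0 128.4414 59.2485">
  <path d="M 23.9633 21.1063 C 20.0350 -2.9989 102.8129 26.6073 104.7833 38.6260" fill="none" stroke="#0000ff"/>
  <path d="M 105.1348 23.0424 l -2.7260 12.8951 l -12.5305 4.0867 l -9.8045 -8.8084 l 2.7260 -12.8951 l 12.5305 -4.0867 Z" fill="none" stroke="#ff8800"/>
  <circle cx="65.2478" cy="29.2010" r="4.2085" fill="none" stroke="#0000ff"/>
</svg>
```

(bCNC post)
(Date: synthetic)
G21
G90
G00 X23.9633 Y38.1422
M3 S263
G1 X30.6710 Y46.7303 F4388
G1 X50.1474 Y45.8501
G1 X74.3521 Y38.9238
G1 X95.2443 Y29.3738
G1 X104.7833 Y20.6225
M5
G00 X105.1348 Y36.2061
M3 S626
G1 X102.4088 Y23.3110 F1680
G1 X89.8783 Y19.2243
G1 X80.0738 Y28.0327
G1 X82.7998 Y40.9278
G1 X95.3303 Y45.0145
G1 X105.1348 Y36.2061
M5
G00 X69.4563 Y30.0475
M3 S263
G1 X68.6525 Y32.5212 F4388
G1 X66.5483 Y34.0500
G1 X63.9473 Y34.0500
G1 X61.8431 Y32.5212
G1 X61.0393 Y30.0475
G1 X61.8431 Y27.5738
G1 X63.9473 Y26.0450
G1 X66.5483 Y26.0450
G1 X68.6525 Y27.5738
G1 X69.4563 Y30.0475
M5
G00 X0.0000 Y0.0000

viewBox `0 0 128.4414 59.2485` with mm width/height → 1 unit = 1 mm. Flip: y_m = 59.2485 − y_svg.

**Shape 1** — `<path>` cubic bezier, stroke `#0000ff` → engrave (S263, F4388). Control points (SVG): P0=(23.9633,21.1063), P1=(20.0350,-2.9989), P2=(102.8129,26.6073), P3=(104.7833,38.6260); sampled at t=k/5. Machine vertices: (23.9633,38.1422) → (30.6710,46.7303) → (50.1474,45.8501) → (74.3521,38.9238) → (95.2443,29.3738) → (104.7833,20.6225). Open path.

**Shape 2** — `<path>` regular polygon, stroke `#ff8800` → score (S626, F1680). Machine vertices: (105.1348,36.2061) → (102.4088,23.3110) → (89.8783,19.2243) → (80.0738,28.0327) → (82.7998,40.9278) → (95.3303,45.0145) → (105.1348,36.2061). Closed: final G1 returns to the first vertex.

**Shape 3** — `<circle>` circle, stroke `#0000ff` → engrave (S263, F4388). Machine vertices: (69.4563,30.0475) → (68.6525,32.5212) → (66.5483,34.0500) → (63.9473,34.0500) → (61.8431,32.5212) → (61.0393,30.0475) → (61.8431,27.5738) → (63.9473,26.0450) → (66.5483,26.0450) → (68.6525,27.5738) → (69.4563,30.0475). Closed: final G1 returns to the first vertex.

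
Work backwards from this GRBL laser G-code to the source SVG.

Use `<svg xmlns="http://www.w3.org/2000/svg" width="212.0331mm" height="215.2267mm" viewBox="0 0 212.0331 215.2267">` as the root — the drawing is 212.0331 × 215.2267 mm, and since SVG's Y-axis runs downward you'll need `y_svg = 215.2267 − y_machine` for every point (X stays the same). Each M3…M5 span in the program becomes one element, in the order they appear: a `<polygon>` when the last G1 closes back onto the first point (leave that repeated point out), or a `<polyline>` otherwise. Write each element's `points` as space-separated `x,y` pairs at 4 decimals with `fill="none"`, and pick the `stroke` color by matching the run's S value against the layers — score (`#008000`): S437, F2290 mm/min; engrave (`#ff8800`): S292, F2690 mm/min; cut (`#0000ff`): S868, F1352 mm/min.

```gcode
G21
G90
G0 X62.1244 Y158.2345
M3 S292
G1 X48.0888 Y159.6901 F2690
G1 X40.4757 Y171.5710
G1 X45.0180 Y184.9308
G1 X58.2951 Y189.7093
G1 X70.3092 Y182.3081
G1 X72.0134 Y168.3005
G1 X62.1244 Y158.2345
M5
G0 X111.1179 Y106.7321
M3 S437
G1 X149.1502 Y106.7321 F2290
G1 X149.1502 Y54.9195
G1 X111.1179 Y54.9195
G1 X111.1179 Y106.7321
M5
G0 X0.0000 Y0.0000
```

y_svg = 215.2267 − y_m.

[1] S292→`#ff8800` (engrave); closed run; points: 62.1244,56.9922 48.0888,55.5366 40.4757,43.6557 45.0180,30.2959 58.2951,25.5174 70.3092,32.9186 72.0134,46.9262

[2] S437→`#008000` (score); closed run; points: 111.1179,108.4946 149.1502,108.4946 149.1502,160.3072 111.1179,160.3072

<svg xmlns="http://www.w3.org/2000/svg" width="212.0331mm" height="215.2267mm" viewBox="0 0 212.0331 215.2267">
  <polygon points="62.1244,56.9922 48.0888,55.5366 40.4757,43.6557 45.0180,30.2959 58.2951,25.5174 70.3092,32.9186 72.0134,46.9262" fill="none" stroke="#ff8800"/>
  <polygon points="111.1179,108.4946 149.1502,108.4946 149.1502,160.3072 111.1179,160.3072" fill="none" stroke="#008000"/>
</svg>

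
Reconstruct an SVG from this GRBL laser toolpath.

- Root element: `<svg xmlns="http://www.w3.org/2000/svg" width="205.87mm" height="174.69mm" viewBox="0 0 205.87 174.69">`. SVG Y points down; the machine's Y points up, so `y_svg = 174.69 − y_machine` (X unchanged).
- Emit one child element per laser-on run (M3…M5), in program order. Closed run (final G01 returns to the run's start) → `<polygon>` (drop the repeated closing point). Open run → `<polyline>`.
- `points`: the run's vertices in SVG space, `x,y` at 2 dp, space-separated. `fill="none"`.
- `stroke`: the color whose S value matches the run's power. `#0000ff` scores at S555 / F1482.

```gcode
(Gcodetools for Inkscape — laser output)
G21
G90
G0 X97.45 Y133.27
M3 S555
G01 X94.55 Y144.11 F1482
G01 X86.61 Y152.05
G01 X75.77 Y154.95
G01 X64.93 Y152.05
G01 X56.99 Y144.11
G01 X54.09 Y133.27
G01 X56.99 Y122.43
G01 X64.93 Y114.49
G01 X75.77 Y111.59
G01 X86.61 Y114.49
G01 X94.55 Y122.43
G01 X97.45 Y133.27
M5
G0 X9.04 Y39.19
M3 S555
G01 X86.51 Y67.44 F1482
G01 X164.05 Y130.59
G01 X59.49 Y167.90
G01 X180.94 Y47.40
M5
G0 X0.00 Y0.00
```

y_svg = 174.69 − y_m. Every run uses S555, so all elements get stroke `#0000ff` (score).

[1] closed run; points: 97.45,41.42 94.55,30.58 86.61,22.64 75.77,19.74 64.93,22.64 56.99,30.58 54.09,41.42 56.99,52.26 64.93,60.20 75.77,63.10 86.61,60.20 94.55,52.26

[2] open run; points: 9.04,135.50 86.51,107.25 164.05,44.10 59.49,6.79 180.94,127.29

<svg xmlns="http://www.w3.org/2000/svg" width="205.87mm" height="174.69mm" viewBox="0 0 205.87 174.69">
  <polygon points="97.45,41.42 94.55,30.58 86.61,22.64 75.77,19.74 64.93,22.64 56.99,30.58 54.09,41.42 56.99,52.26 64.93,60.20 75.77,63.10 86.61,60.20 94.55,52.26" fill="none" stroke="#0000ff"/>
  <polyline points="9.04,135.50 86.51,107.25 164.05,44.10 59.49,6.79 180.94,127.29" fill="none" stroke="#0000ff"/>
</svg>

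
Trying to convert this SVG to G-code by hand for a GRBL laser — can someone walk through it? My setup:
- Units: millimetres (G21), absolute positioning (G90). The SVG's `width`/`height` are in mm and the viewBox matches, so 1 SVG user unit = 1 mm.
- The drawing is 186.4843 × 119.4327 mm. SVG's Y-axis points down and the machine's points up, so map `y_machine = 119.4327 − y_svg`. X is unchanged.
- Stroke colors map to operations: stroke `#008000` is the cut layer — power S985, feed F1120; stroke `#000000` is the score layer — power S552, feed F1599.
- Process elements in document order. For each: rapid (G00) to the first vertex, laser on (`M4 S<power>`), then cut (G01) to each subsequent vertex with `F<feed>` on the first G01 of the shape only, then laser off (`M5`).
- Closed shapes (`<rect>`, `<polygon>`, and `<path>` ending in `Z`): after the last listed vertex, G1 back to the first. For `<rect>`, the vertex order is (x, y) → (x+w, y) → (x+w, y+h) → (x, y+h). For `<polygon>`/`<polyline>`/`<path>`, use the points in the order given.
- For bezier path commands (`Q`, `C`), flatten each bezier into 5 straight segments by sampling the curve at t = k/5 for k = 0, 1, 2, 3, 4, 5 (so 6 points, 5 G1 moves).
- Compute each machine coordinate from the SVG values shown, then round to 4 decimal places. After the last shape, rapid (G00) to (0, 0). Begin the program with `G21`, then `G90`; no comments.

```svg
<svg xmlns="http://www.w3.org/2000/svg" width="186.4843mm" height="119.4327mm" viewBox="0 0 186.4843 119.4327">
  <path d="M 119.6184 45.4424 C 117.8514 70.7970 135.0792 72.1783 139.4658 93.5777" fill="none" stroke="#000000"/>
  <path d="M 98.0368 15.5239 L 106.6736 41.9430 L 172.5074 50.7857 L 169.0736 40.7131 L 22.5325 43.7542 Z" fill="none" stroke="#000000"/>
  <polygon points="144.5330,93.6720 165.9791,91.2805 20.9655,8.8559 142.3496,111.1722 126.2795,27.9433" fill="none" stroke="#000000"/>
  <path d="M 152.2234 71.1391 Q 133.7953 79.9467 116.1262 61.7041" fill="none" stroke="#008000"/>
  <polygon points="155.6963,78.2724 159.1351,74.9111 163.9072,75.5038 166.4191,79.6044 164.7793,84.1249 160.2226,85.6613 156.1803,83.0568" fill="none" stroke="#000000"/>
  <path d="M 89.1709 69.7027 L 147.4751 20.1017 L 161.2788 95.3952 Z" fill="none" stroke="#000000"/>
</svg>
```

G21
G90
G00 X119.6184 Y73.9903
M4 S552
G01 X120.5829 Y61.3024 F1599
G01 X124.5780 Y52.2565
G01 X130.0756 Y44.7410
G01 X135.5476 Y36.6444
G01 X139.4658 Y25.8550
M5
G00 X98.0368 Y103.9088
M4 S552
G01 X106.6736 Y77.4897 F1599
G01 X172.5074 Y68.6470
G01 X169.0736 Y78.7196
G01 X22.5325 Y75.6785
G01 X98.0368 Y103.9088
M5
G00 X144.5330 Y25.7607
M4 S552
G01 X165.9791 Y28.1522 F1599
G01 X20.9655 Y110.5768
G01 X142.3496 Y8.2605
G01 X126.2795 Y91.4894
G01 X144.5330 Y25.7607
M5
G00 X152.2234 Y48.2936
M4 S985
G01 X144.8825 Y45.8526 F1120
G01 X137.6024 Y45.5756
G01 X130.3829 Y47.4626
G01 X123.2242 Y51.5136
G01 X116.1262 Y57.7286
M5
G00 X155.6963 Y41.1603
M4 S552
G01 X159.1351 Y44.5216 F1599
G01 X163.9072 Y43.9289
G01 X166.4191 Y39.8283
G01 X164.7793 Y35.3078
G01 X160.2226 Y33.7714
G01 X156.1803 Y36.3759
G01 X155.6963 Y41.1603
M5
G00 X89.1709 Y49.7300
M4 S552
G01 X147.4751 Y99.3310 F1599
G01 X161.2788 Y24.0375
G01 X89.1709 Y49.7300
M5
G00 X0.0000 Y0.0000

viewBox `0 0 186.4843 119.4327` with mm width/height → 1 unit = 1 mm. Flip: y_m = 119.4327 − y_svg.

**Shape 1** — `<path>` cubic bezier, stroke `#000000` → score (S552, F1599). Control points (SVG): P0=(119.6184,45.4424), P1=(117.8514,70.7970), P2=(135.0792,72.1783), P3=(139.4658,93.5777); sampled at t=k/5. Machine vertices: (119.6184,73.9903) → (120.5829,61.3024) → (124.5780,52.2565) → (130.0756,44.7410) → (135.5476,36.6444) → (139.4658,25.8550). Open path.

**Shape 2** — `<path>` closed polygon, stroke `#000000` → score (S552, F1599). Machine vertices: (98.0368,103.9088) → (106.6736,77.4897) → (172.5074,68.6470) → (169.0736,78.7196) → (22.5325,75.6785) → (98.0368,103.9088). Closed: final G1 returns to the first vertex.

**Shape 3** — `<polygon>` closed polygon, stroke `#000000` → score (S552, F1599). Machine vertices: (144.5330,25.7607) → (165.9791,28.1522) → (20.9655,110.5768) → (142.3496,8.2605) → (126.2795,91.4894) → (144.5330,25.7607). Closed: final G1 returns to the first vertex.

**Shape 4** — `<path>` quadratic bezier, stroke `#008000` → cut (S985, F1120). Control points (SVG): P0=(152.2234,71.1391), P1=(133.7953,79.9467), P2=(116.1262,61.7041); sampled at t=k/5. Machine vertices: (152.2234,48.2936) → (144.8825,45.8526) → (137.6024,45.5756) → (130.3829,47.4626) → (123.2242,51.5136) → (116.1262,57.7286). Open path.

**Shape 5** — `<polygon>` regular polygon, stroke `#000000` → score (S552, F1599). Machine vertices: (155.6963,41.1603) → (159.1351,44.5216) → (163.9072,43.9289) → (166.4191,39.8283) → (164.7793,35.3078) → (160.2226,33.7714) → (156.1803,36.3759) → (155.6963,41.1603). Closed: final G1 returns to the first vertex.

**Shape 6** — `<path>` regular polygon, stroke `#000000` → score (S552, F1599). Machine vertices: (89.1709,49.7300) → (147.4751,99.3310) → (161.2788,24.0375) → (89.1709,49.7300). Closed: final G1 returns to the first vertex.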